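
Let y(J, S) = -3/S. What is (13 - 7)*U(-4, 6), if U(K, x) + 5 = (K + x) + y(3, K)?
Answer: -27/2 ≈ -13.500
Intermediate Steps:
U(K, x) = -5 + K + x - 3/K (U(K, x) = -5 + ((K + x) - 3/K) = -5 + (K + x - 3/K) = -5 + K + x - 3/K)
(13 - 7)*U(-4, 6) = (13 - 7)*(-5 - 4 + 6 - 3/(-4)) = 6*(-5 - 4 + 6 - 3*(-¼)) = 6*(-5 - 4 + 6 + ¾) = 6*(-9/4) = -27/2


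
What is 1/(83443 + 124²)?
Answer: 1/98819 ≈ 1.0120e-5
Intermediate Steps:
1/(83443 + 124²) = 1/(83443 + 15376) = 1/98819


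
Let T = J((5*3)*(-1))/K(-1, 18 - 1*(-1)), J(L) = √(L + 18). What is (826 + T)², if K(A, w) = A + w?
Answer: (14868 + √3)²/324 ≈ 6.8244e+5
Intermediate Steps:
J(L) = √(18 + L)
T = √3/18 (T = √(18 + (5*3)*(-1))/(-1 + (18 - 1*(-1))) = √(18 + 15*(-1))/(-1 + (18 + 1)) = √(18 - 15)/(-1 + 19) = √3/18 ≈ 0.096225)
(826 + T)² = (826 + √3/18)²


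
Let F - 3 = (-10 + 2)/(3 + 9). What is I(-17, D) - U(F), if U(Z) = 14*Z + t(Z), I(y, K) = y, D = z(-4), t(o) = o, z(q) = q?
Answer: -52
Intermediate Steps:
D = -4
F = 7/3 (F = 3 + (-10 + 2)/(3 + 9) = 3 - 8/12 = 3 - 8*1/12 = 3 - ⅔ = 7/3 ≈ 2.3333)
U(Z) = 15*Z (U(Z) = 14*Z + Z = 15*Z)
I(-17, D) - U(F) = -17 - 15*7/3 = -17 - 1*35 = -17 - 35 = -52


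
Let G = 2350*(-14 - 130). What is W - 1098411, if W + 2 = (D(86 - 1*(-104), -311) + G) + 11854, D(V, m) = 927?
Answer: -1424032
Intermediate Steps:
G = -338400 (G = 2350*(-144) = -338400)
W = -325621 (W = -2 + ((927 - 338400) + 11854) = -2 + (-337473 + 11854) = -2 - 325619 = -325621)
W - 1098411 = -325621 - 1098411 = -1424032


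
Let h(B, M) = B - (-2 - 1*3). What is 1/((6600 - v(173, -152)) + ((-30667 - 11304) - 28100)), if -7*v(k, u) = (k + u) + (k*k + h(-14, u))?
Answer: -7/414356 ≈ -1.6894e-5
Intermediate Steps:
h(B, M) = 5 + B (h(B, M) = B - (-2 - 3) = B - 1*(-5) = B + 5 = 5 + B)
v(k, u) = 9/7 - k/7 - u/7 - k²/7 (v(k, u) = -((k + u) + (k*k + (5 - 14)))/7 = -((k + u) + (k² - 9))/7 = -((k + u) + (-9 + k²))/7 = -(-9 + k + u + k²)/7 = 9/7 - k/7 - u/7 - k²/7)
1/((6600 - v(173, -152)) + ((-30667 - 11304) - 28100)) = 1/((6600 - (9/7 - ⅐*173 - ⅐*(-152) - ⅐*173²)) + ((-30667 - 11304) - 28100)) = 1/((6600 - (9/7 - 173/7 + 152/7 - ⅐*29929)) + (-41971 - 28100)) = 1/((6600 - (9/7 - 173/7 + 152/7 - 29929/7)) - 70071) = 1/((6600 - 1*(-29941/7)) - 70071) = 1/((6600 + 29941/7) - 70071) = 1/(76141/7 - 70071) = 1/(-414356/7) = -7/414356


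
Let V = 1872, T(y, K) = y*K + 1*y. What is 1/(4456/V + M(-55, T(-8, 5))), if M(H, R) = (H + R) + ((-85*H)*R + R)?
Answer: -234/52544377 ≈ -4.4534e-6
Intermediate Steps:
T(y, K) = y + K*y (T(y, K) = K*y + y = y + K*y)
M(H, R) = H + 2*R - 85*H*R (M(H, R) = (H + R) + (-85*H*R + R) = (H + R) + (R - 85*H*R) = H + 2*R - 85*H*R)
1/(4456/V + M(-55, T(-8, 5))) = 1/(4456/1872 + (-55 + 2*(-8*(1 + 5)) - 85*(-55)*(-8*(1 + 5)))) = 1/(4456*(1/1872) + (-55 + 2*(-8*6) - 85*(-55)*(-8*6))) = 1/(557/234 + (-55 + 2*(-48) - 85*(-55)*(-48))) = 1/(557/234 + (-55 - 96 - 224400)) = 1/(557/234 - 224551) = 1/(-52544377/234) = -234/52544377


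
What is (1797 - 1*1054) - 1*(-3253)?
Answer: 3996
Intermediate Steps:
(1797 - 1*1054) - 1*(-3253) = (1797 - 1054) + 3253 = 743 + 3253 = 3996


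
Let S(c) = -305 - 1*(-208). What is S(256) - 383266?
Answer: -383363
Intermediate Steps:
S(c) = -97 (S(c) = -305 + 208 = -97)
S(256) - 383266 = -97 - 383266 = -383363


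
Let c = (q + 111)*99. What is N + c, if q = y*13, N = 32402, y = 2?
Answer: 45965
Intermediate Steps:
q = 26 (q = 2*13 = 26)
c = 13563 (c = (26 + 111)*99 = 137*99 = 13563)
N + c = 32402 + 13563 = 45965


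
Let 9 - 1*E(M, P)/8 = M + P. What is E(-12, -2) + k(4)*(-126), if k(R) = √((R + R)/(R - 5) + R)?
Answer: 184 - 252*I ≈ 184.0 - 252.0*I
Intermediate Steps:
E(M, P) = 72 - 8*M - 8*P (E(M, P) = 72 - 8*(M + P) = 72 + (-8*M - 8*P) = 72 - 8*M - 8*P)
k(R) = √(R + 2*R/(-5 + R)) (k(R) = √((2*R)/(-5 + R) + R) = √(2*R/(-5 + R) + R) = √(R + 2*R/(-5 + R)))
E(-12, -2) + k(4)*(-126) = (72 - 8*(-12) - 8*(-2)) + √(4*(-3 + 4)/(-5 + 4))*(-126) = (72 + 96 + 16) + √(4*1/(-1))*(-126) = 184 + √(4*(-1)*1)*(-126) = 184 + √(-4)*(-126) = 184 + (2*I)*(-126) = 184 - 252*I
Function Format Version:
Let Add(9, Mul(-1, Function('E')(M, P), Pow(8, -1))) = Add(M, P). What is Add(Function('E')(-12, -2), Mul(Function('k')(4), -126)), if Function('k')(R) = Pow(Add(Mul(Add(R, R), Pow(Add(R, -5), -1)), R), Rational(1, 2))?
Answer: Add(184, Mul(-252, I)) ≈ Add(184.00, Mul(-252.00, I))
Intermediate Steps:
Function('E')(M, P) = Add(72, Mul(-8, M), Mul(-8, P)) (Function('E')(M, P) = Add(72, Mul(-8, Add(M, P))) = Add(72, Add(Mul(-8, M), Mul(-8, P))) = Add(72, Mul(-8, M), Mul(-8, P)))
Function('k')(R) = Pow(Add(R, Mul(2, R, Pow(Add(-5, R), -1))), Rational(1, 2)) (Function('k')(R) = Pow(Add(Mul(Mul(2, R), Pow(Add(-5, R), -1)), R), Rational(1, 2)) = Pow(Add(Mul(2, R, Pow(Add(-5, R), -1)), R), Rational(1, 2)) = Pow(Add(R, Mul(2, R, Pow(Add(-5, R), -1))), Rational(1, 2)))
Add(Function('E')(-12, -2), Mul(Function('k')(4), -126)) = Add(Add(72, Mul(-8, -12), Mul(-8, -2)), Mul(Pow(Mul(4, Pow(Add(-5, 4), -1), Add(-3, 4)), Rational(1, 2)), -126)) = Add(Add(72, 96, 16), Mul(Pow(Mul(4, Pow(-1, -1), 1), Rational(1, 2)), -126)) = Add(184, Mul(Pow(Mul(4, -1, 1), Rational(1, 2)), -126)) = Add(184, Mul(Pow(-4, Rational(1, 2)), -126)) = Add(184, Mul(Mul(2, I), -126)) = Add(184, Mul(-252, I))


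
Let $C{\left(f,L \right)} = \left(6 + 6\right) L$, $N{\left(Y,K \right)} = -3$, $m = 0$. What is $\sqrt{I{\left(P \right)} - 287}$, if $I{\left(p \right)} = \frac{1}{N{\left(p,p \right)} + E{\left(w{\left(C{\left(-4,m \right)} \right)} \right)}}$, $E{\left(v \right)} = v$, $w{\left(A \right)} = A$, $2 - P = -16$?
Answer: $\frac{i \sqrt{2586}}{3} \approx 16.951 i$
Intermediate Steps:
$P = 18$ ($P = 2 - -16 = 2 + 16 = 18$)
$C{\left(f,L \right)} = 12 L$
$I{\left(p \right)} = - \frac{1}{3}$ ($I{\left(p \right)} = \frac{1}{-3 + 12 \cdot 0} = \frac{1}{-3 + 0} = \frac{1}{-3} = - \frac{1}{3}$)
$\sqrt{I{\left(P \right)} - 287} = \sqrt{- \frac{1}{3} - 287} = \sqrt{- \frac{862}{3}} = \frac{i \sqrt{2586}}{3}$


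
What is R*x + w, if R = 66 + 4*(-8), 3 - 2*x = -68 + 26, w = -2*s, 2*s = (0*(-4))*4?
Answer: 765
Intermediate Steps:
s = 0 (s = ((0*(-4))*4)/2 = (0*4)/2 = (½)*0 = 0)
w = 0 (w = -2*0 = 0)
x = 45/2 (x = 3/2 - (-68 + 26)/2 = 3/2 - ½*(-42) = 3/2 + 21 = 45/2 ≈ 22.500)
R = 34 (R = 66 - 32 = 34)
R*x + w = 34*(45/2) + 0 = 765 + 0 = 765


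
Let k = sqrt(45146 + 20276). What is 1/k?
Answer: sqrt(65422)/65422 ≈ 0.0039097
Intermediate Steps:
k = sqrt(65422) ≈ 255.78
1/k = 1/(sqrt(65422)) = sqrt(65422)/65422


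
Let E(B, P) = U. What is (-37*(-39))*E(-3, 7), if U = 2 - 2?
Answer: 0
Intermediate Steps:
U = 0
E(B, P) = 0
(-37*(-39))*E(-3, 7) = -37*(-39)*0 = 1443*0 = 0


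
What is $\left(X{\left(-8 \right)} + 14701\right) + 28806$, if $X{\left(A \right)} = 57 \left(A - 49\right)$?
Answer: $40258$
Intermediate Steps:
$X{\left(A \right)} = -2793 + 57 A$ ($X{\left(A \right)} = 57 \left(-49 + A\right) = -2793 + 57 A$)
$\left(X{\left(-8 \right)} + 14701\right) + 28806 = \left(\left(-2793 + 57 \left(-8\right)\right) + 14701\right) + 28806 = \left(\left(-2793 - 456\right) + 14701\right) + 28806 = \left(-3249 + 14701\right) + 28806 = 11452 + 28806 = 40258$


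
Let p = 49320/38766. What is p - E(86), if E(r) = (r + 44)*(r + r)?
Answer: -144459740/6461 ≈ -22359.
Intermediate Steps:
E(r) = 2*r*(44 + r) (E(r) = (44 + r)*(2*r) = 2*r*(44 + r))
p = 8220/6461 (p = 49320*(1/38766) = 8220/6461 ≈ 1.2722)
p - E(86) = 8220/6461 - 2*86*(44 + 86) = 8220/6461 - 2*86*130 = 8220/6461 - 1*22360 = 8220/6461 - 22360 = -144459740/6461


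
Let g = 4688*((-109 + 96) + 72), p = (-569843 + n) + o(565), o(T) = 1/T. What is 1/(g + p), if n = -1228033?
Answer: -565/859525459 ≈ -6.5734e-7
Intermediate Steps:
p = -1015799939/565 (p = (-569843 - 1228033) + 1/565 = -1797876 + 1/565 = -1015799939/565 ≈ -1.7979e+6)
g = 276592 (g = 4688*(-13 + 72) = 4688*59 = 276592)
1/(g + p) = 1/(276592 - 1015799939/565) = 1/(-859525459/565) = -565/859525459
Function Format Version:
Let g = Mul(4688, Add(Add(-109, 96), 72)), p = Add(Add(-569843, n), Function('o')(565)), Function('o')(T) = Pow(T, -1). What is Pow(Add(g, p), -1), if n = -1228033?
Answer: Rational(-565, 859525459) ≈ -6.5734e-7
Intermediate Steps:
p = Rational(-1015799939, 565) (p = Add(Add(-569843, -1228033), Pow(565, -1)) = Add(-1797876, Rational(1, 565)) = Rational(-1015799939, 565) ≈ -1.7979e+6)
g = 276592 (g = Mul(4688, Add(-13, 72)) = Mul(4688, 59) = 276592)
Pow(Add(g, p), -1) = Pow(Add(276592, Rational(-1015799939, 565)), -1) = Pow(Rational(-859525459, 565), -1) = Rational(-565, 859525459)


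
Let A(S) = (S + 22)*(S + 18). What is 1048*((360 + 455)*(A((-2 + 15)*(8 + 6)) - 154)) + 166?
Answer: 34716561686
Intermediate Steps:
A(S) = (18 + S)*(22 + S) (A(S) = (22 + S)*(18 + S) = (18 + S)*(22 + S))
1048*((360 + 455)*(A((-2 + 15)*(8 + 6)) - 154)) + 166 = 1048*((360 + 455)*((396 + ((-2 + 15)*(8 + 6))² + 40*((-2 + 15)*(8 + 6))) - 154)) + 166 = 1048*(815*((396 + (13*14)² + 40*(13*14)) - 154)) + 166 = 1048*(815*((396 + 182² + 40*182) - 154)) + 166 = 1048*(815*((396 + 33124 + 7280) - 154)) + 166 = 1048*(815*(40800 - 154)) + 166 = 1048*(815*40646) + 166 = 1048*33126490 + 166 = 34716561520 + 166 = 34716561686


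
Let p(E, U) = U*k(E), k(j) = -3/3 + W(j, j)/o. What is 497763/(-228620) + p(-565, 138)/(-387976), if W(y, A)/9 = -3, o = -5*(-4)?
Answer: -13788996873/6335648080 ≈ -2.1764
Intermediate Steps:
o = 20
W(y, A) = -27 (W(y, A) = 9*(-3) = -27)
k(j) = -47/20 (k(j) = -3/3 - 27/20 = -3*⅓ - 27*1/20 = -1 - 27/20 = -47/20)
p(E, U) = -47*U/20 (p(E, U) = U*(-47/20) = -47*U/20)
497763/(-228620) + p(-565, 138)/(-387976) = 497763/(-228620) - 47/20*138/(-387976) = 497763*(-1/228620) - 3243/10*(-1/387976) = -71109/32660 + 3243/3879760 = -13788996873/6335648080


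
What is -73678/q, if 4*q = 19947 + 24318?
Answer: -294712/44265 ≈ -6.6579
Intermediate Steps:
q = 44265/4 (q = (19947 + 24318)/4 = (¼)*44265 = 44265/4 ≈ 11066.)
-73678/q = -73678/44265/4 = -73678*4/44265 = -294712/44265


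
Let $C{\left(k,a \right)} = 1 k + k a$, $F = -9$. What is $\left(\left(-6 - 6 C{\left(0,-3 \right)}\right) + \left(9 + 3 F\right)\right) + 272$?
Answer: $248$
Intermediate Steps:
$C{\left(k,a \right)} = k + a k$
$\left(\left(-6 - 6 C{\left(0,-3 \right)}\right) + \left(9 + 3 F\right)\right) + 272 = \left(\left(-6 - 6 \cdot 0 \left(1 - 3\right)\right) + \left(9 + 3 \left(-9\right)\right)\right) + 272 = \left(\left(-6 - 6 \cdot 0 \left(-2\right)\right) + \left(9 - 27\right)\right) + 272 = \left(\left(-6 - 0\right) - 18\right) + 272 = \left(\left(-6 + 0\right) - 18\right) + 272 = \left(-6 - 18\right) + 272 = -24 + 272 = 248$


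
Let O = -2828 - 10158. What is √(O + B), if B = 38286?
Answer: 10*√253 ≈ 159.06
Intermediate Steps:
O = -12986
√(O + B) = √(-12986 + 38286) = √25300 = 10*√253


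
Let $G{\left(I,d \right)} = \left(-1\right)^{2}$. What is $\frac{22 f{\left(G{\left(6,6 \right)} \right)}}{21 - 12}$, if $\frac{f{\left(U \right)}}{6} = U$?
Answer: $\frac{44}{3} \approx 14.667$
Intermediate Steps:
$G{\left(I,d \right)} = 1$
$f{\left(U \right)} = 6 U$
$\frac{22 f{\left(G{\left(6,6 \right)} \right)}}{21 - 12} = \frac{22 \cdot 6 \cdot 1}{21 - 12} = \frac{22 \cdot 6}{9} = 132 \cdot \frac{1}{9} = \frac{44}{3}$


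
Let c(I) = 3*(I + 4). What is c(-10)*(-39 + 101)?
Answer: -1116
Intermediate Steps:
c(I) = 12 + 3*I (c(I) = 3*(4 + I) = 12 + 3*I)
c(-10)*(-39 + 101) = (12 + 3*(-10))*(-39 + 101) = (12 - 30)*62 = -18*62 = -1116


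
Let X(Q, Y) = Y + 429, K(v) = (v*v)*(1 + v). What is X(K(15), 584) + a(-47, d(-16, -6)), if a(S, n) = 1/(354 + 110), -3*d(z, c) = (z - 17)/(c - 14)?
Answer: 470033/464 ≈ 1013.0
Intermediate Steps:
d(z, c) = -(-17 + z)/(3*(-14 + c)) (d(z, c) = -(z - 17)/(3*(c - 14)) = -(-17 + z)/(3*(-14 + c)))
K(v) = v²*(1 + v)
a(S, n) = 1/464
X(Q, Y) = 429 + Y
X(K(15), 584) + a(-47, d(-16, -6)) = (429 + 584) + 1/464 = 1013 + 1/464 = 470033/464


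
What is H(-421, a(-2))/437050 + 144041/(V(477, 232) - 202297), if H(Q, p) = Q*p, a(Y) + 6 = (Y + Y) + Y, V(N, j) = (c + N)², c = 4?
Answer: 31549975189/6351210600 ≈ 4.9676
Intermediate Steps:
V(N, j) = (4 + N)²
a(Y) = -6 + 3*Y (a(Y) = -6 + ((Y + Y) + Y) = -6 + (2*Y + Y) = -6 + 3*Y)
H(-421, a(-2))/437050 + 144041/(V(477, 232) - 202297) = -421*(-6 + 3*(-2))/437050 + 144041/((4 + 477)² - 202297) = -421*(-6 - 6)*(1/437050) + 144041/(481² - 202297) = -421*(-12)*(1/437050) + 144041/(231361 - 202297) = 5052*(1/437050) + 144041/29064 = 2526/218525 + 144041*(1/29064) = 2526/218525 + 144041/29064 = 31549975189/6351210600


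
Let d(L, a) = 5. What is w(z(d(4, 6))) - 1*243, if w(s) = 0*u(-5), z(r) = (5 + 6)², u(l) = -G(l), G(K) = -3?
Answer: -243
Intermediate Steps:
u(l) = 3 (u(l) = -1*(-3) = 3)
z(r) = 121 (z(r) = 11² = 121)
w(s) = 0 (w(s) = 0*3 = 0)
w(z(d(4, 6))) - 1*243 = 0 - 1*243 = 0 - 243 = -243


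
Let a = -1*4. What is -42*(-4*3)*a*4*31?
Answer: -249984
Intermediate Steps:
a = -4
-42*(-4*3)*a*4*31 = -42*-4*3*(-4)*4*31 = -42*(-12*(-4))*4*31 = -2016*4*31 = -42*192*31 = -8064*31 = -249984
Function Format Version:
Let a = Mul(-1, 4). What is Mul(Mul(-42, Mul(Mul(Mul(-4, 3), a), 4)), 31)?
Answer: -249984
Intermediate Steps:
a = -4
Mul(Mul(-42, Mul(Mul(Mul(-4, 3), a), 4)), 31) = Mul(Mul(-42, Mul(Mul(Mul(-4, 3), -4), 4)), 31) = Mul(Mul(-42, Mul(Mul(-12, -4), 4)), 31) = Mul(Mul(-42, Mul(48, 4)), 31) = Mul(Mul(-42, 192), 31) = Mul(-8064, 31) = -249984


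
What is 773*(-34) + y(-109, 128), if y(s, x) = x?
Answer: -26154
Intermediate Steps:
773*(-34) + y(-109, 128) = 773*(-34) + 128 = -26282 + 128 = -26154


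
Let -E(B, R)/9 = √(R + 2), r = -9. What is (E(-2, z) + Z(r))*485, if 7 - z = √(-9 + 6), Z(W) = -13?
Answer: -6305 - 4365*√(9 - I*√3) ≈ -19460.0 + 1254.3*I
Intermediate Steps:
z = 7 - I*√3 (z = 7 - √(-9 + 6) = 7 - √(-3) = 7 - I*√3 ≈ 7.0 - 1.732*I)
E(B, R) = -9*√(2 + R) (E(B, R) = -9*√(R + 2) = -9*√(2 + R))
(E(-2, z) + Z(r))*485 = (-9*√(2 + (7 - I*√3)) - 13)*485 = (-9*√(9 - I*√3) - 13)*485 = (-13 - 9*√(9 - I*√3))*485 = -6305 - 4365*√(9 - I*√3)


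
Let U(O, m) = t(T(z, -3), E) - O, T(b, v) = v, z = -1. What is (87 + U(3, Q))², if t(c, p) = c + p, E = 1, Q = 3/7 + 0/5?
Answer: 6724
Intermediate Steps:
Q = 3/7 (Q = 3*(⅐) + 0*(⅕) = 3/7 + 0 = 3/7 ≈ 0.42857)
U(O, m) = -2 - O (U(O, m) = (-3 + 1) - O = -2 - O)
(87 + U(3, Q))² = (87 + (-2 - 1*3))² = (87 + (-2 - 3))² = (87 - 5)² = 82² = 6724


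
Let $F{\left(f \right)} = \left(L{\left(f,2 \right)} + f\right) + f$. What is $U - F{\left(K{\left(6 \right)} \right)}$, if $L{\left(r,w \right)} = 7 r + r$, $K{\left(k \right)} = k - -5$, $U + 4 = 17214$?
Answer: $17100$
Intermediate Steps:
$U = 17210$ ($U = -4 + 17214 = 17210$)
$K{\left(k \right)} = 5 + k$ ($K{\left(k \right)} = k + 5 = 5 + k$)
$L{\left(r,w \right)} = 8 r$
$F{\left(f \right)} = 10 f$ ($F{\left(f \right)} = \left(8 f + f\right) + f = 9 f + f = 10 f$)
$U - F{\left(K{\left(6 \right)} \right)} = 17210 - 10 \left(5 + 6\right) = 17210 - 10 \cdot 11 = 17210 - 110 = 17100$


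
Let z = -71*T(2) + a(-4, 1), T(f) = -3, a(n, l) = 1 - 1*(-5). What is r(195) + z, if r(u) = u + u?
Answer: 609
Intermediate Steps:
r(u) = 2*u
a(n, l) = 6 (a(n, l) = 1 + 5 = 6)
z = 219 (z = -71*(-3) + 6 = 213 + 6 = 219)
r(195) + z = 2*195 + 219 = 390 + 219 = 609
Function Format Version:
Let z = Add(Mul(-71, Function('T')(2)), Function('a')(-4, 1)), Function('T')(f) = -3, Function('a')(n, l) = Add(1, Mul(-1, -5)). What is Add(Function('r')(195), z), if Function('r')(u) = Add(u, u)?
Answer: 609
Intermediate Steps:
Function('r')(u) = Mul(2, u)
Function('a')(n, l) = 6 (Function('a')(n, l) = Add(1, 5) = 6)
z = 219 (z = Add(Mul(-71, -3), 6) = Add(213, 6) = 219)
Add(Function('r')(195), z) = Add(Mul(2, 195), 219) = Add(390, 219) = 609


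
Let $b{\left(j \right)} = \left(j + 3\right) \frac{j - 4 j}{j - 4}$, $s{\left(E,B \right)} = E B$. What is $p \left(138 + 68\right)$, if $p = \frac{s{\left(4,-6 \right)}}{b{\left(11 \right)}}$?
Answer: $\frac{824}{11} \approx 74.909$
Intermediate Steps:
$s{\left(E,B \right)} = B E$
$b{\left(j \right)} = - \frac{3 j \left(3 + j\right)}{-4 + j}$ ($b{\left(j \right)} = \left(3 + j\right) \frac{\left(-3\right) j}{-4 + j} = \left(3 + j\right) \left(- \frac{3 j}{-4 + j}\right) = - \frac{3 j \left(3 + j\right)}{-4 + j}$)
$p = \frac{4}{11}$ ($p = \frac{\left(-6\right) 4}{\left(-3\right) 11 \frac{1}{-4 + 11} \left(3 + 11\right)} = - \frac{24}{\left(-3\right) 11 \cdot \frac{1}{7} \cdot 14} = - \frac{24}{-66} = \left(-24\right) \left(- \frac{1}{66}\right) = \frac{4}{11} \approx 0.36364$)
$p \left(138 + 68\right) = \frac{4 \left(138 + 68\right)}{11} = \frac{4}{11} \cdot 206 = \frac{824}{11}$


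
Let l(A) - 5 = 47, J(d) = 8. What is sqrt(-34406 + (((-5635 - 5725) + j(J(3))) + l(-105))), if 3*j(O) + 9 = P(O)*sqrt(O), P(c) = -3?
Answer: sqrt(-45717 - 2*sqrt(2)) ≈ 213.82*I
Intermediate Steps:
l(A) = 52 (l(A) = 5 + 47 = 52)
j(O) = -3 - sqrt(O) (j(O) = -3 + (-3*sqrt(O))/3 = -3 - sqrt(O))
sqrt(-34406 + (((-5635 - 5725) + j(J(3))) + l(-105))) = sqrt(-34406 + (((-5635 - 5725) + (-3 - sqrt(8))) + 52)) = sqrt(-34406 + ((-11360 + (-3 - 2*sqrt(2))) + 52)) = sqrt(-34406 + ((-11363 - 2*sqrt(2)) + 52)) = sqrt(-34406 + (-11311 - 2*sqrt(2))) = sqrt(-45717 - 2*sqrt(2))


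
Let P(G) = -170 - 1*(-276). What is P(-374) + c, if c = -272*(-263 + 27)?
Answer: 64298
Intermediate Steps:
P(G) = 106 (P(G) = -170 + 276 = 106)
c = 64192 (c = -272*(-236) = 64192)
P(-374) + c = 106 + 64192 = 64298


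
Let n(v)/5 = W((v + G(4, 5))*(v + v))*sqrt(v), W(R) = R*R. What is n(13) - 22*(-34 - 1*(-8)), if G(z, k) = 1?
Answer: 572 + 662480*sqrt(13) ≈ 2.3892e+6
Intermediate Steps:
W(R) = R**2
n(v) = 20*v**(5/2)*(1 + v)**2 (n(v) = 5*(((v + 1)*(v + v))**2*sqrt(v)) = 5*(((1 + v)*(2*v))**2*sqrt(v)) = 5*((2*v*(1 + v))**2*sqrt(v)) = 5*((4*v**2*(1 + v)**2)*sqrt(v)) = 5*(4*v**(5/2)*(1 + v)**2) = 20*v**(5/2)*(1 + v)**2)
n(13) - 22*(-34 - 1*(-8)) = 20*13**(5/2)*(1 + 13)**2 - 22*(-34 - 1*(-8)) = 20*(169*sqrt(13))*14**2 - 22*(-34 + 8) = 20*(169*sqrt(13))*196 - 22*(-26) = 662480*sqrt(13) + 572 = 572 + 662480*sqrt(13)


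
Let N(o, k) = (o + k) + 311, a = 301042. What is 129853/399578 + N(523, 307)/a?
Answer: 1412397333/4296062867 ≈ 0.32877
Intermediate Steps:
N(o, k) = 311 + k + o (N(o, k) = (k + o) + 311 = 311 + k + o)
129853/399578 + N(523, 307)/a = 129853/399578 + (311 + 307 + 523)/301042 = 129853*(1/399578) + 1141*(1/301042) = 129853/399578 + 163/43006 = 1412397333/4296062867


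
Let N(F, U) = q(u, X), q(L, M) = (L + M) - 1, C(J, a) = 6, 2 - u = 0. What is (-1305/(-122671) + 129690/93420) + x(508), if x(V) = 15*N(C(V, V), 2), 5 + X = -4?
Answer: -15101776259/127332498 ≈ -118.60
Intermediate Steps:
X = -9 (X = -5 - 4 = -9)
u = 2 (u = 2 - 1*0 = 2 + 0 = 2)
q(L, M) = -1 + L + M
N(F, U) = -8 (N(F, U) = -1 + 2 - 9 = -8)
x(V) = -120 (x(V) = 15*(-8) = -120)
(-1305/(-122671) + 129690/93420) + x(508) = (-1305/(-122671) + 129690/93420) - 120 = (-1305*(-1/122671) + 129690*(1/93420)) - 120 = (1305/122671 + 1441/1038) - 120 = 178123501/127332498 - 120 = -15101776259/127332498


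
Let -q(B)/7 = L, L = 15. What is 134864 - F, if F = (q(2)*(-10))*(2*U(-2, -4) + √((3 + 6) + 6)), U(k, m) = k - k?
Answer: 134864 - 1050*√15 ≈ 1.3080e+5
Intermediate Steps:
q(B) = -105 (q(B) = -7*15 = -105)
U(k, m) = 0
F = 1050*√15 (F = (-105*(-10))*(2*0 + √((3 + 6) + 6)) = 1050*(0 + √(9 + 6)) = 1050*(0 + √15) = 1050*√15 ≈ 4066.6)
134864 - F = 134864 - 1050*√15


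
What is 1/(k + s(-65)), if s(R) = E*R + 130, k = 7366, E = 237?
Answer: -1/7909 ≈ -0.00012644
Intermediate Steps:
s(R) = 130 + 237*R (s(R) = 237*R + 130 = 130 + 237*R)
1/(k + s(-65)) = 1/(7366 + (130 + 237*(-65))) = 1/(7366 + (130 - 15405)) = 1/(7366 - 15275) = 1/(-7909) = -1/7909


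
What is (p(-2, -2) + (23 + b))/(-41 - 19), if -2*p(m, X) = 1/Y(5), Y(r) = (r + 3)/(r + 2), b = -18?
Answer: -73/960 ≈ -0.076042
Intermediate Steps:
Y(r) = (3 + r)/(2 + r)
p(m, X) = -7/16 (p(m, X) = -(2 + 5)/(3 + 5)/2 = -1/(2*(8/7)) = -1/(2*((⅐)*8)) = -1/(2*8/7) = -½*7/8 = -7/16)
(p(-2, -2) + (23 + b))/(-41 - 19) = (-7/16 + (23 - 18))/(-41 - 19) = (-7/16 + 5)/(-60) = (73/16)*(-1/60) = -73/960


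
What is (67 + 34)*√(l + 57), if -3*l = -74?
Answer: 707*√15/3 ≈ 912.73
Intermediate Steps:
l = 74/3 (l = -⅓*(-74) = 74/3 ≈ 24.667)
(67 + 34)*√(l + 57) = (67 + 34)*√(74/3 + 57) = 101*√(245/3) = 101*(7*√15/3) = 707*√15/3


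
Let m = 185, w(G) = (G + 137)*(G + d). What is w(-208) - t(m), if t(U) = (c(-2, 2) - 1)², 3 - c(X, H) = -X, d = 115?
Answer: 6603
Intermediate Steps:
c(X, H) = 3 + X (c(X, H) = 3 - (-1)*X = 3 + X)
w(G) = (115 + G)*(137 + G) (w(G) = (G + 137)*(G + 115) = (137 + G)*(115 + G) = (115 + G)*(137 + G))
t(U) = 0 (t(U) = ((3 - 2) - 1)² = (1 - 1)² = 0² = 0)
w(-208) - t(m) = (15755 + (-208)² + 252*(-208)) - 1*0 = (15755 + 43264 - 52416) + 0 = 6603 + 0 = 6603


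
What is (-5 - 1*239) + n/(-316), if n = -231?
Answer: -76873/316 ≈ -243.27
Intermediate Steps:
(-5 - 1*239) + n/(-316) = (-5 - 1*239) - 231/(-316) = (-5 - 239) - 231*(-1/316) = -244 + 231/316 = -76873/316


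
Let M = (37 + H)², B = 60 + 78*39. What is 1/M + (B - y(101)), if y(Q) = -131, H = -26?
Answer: 391194/121 ≈ 3233.0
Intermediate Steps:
B = 3102 (B = 60 + 3042 = 3102)
M = 121 (M = (37 - 26)² = 11² = 121)
1/M + (B - y(101)) = 1/121 + (3102 - 1*(-131)) = 1/121 + (3102 + 131) = 1/121 + 3233 = 391194/121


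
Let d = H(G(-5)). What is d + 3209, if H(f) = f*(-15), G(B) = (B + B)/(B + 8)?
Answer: 3259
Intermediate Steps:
G(B) = 2*B/(8 + B) (G(B) = (2*B)/(8 + B) = 2*B/(8 + B))
H(f) = -15*f
d = 50 (d = -30*(-5)/(8 - 5) = -30*(-5)/3 = -15*(-10/3) = 50)
d + 3209 = 50 + 3209 = 3259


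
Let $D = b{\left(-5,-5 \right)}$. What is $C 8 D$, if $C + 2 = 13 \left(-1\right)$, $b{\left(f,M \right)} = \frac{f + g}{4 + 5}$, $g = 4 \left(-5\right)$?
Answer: $\frac{1000}{3} \approx 333.33$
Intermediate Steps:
$g = -20$
$b{\left(f,M \right)} = - \frac{20}{9} + \frac{f}{9}$ ($b{\left(f,M \right)} = \frac{f - 20}{4 + 5} = \frac{-20 + f}{9} = \left(-20 + f\right) \frac{1}{9} = - \frac{20}{9} + \frac{f}{9}$)
$D = - \frac{25}{9}$ ($D = - \frac{20}{9} + \frac{1}{9} \left(-5\right) = - \frac{20}{9} - \frac{5}{9} = - \frac{25}{9} \approx -2.7778$)
$C = -15$ ($C = -2 + 13 \left(-1\right) = -2 - 13 = -15$)
$C 8 D = \left(-15\right) 8 \left(- \frac{25}{9}\right) = \left(-120\right) \left(- \frac{25}{9}\right) = \frac{1000}{3}$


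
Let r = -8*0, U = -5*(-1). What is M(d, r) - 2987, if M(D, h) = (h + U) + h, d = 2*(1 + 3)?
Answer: -2982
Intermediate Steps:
U = 5
r = 0
d = 8 (d = 2*4 = 8)
M(D, h) = 5 + 2*h (M(D, h) = (h + 5) + h = (5 + h) + h = 5 + 2*h)
M(d, r) - 2987 = (5 + 2*0) - 2987 = (5 + 0) - 2987 = 5 - 2987 = -2982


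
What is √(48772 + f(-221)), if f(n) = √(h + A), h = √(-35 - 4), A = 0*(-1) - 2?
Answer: √(48772 + √(-2 + I*√39)) ≈ 220.85 + 0.0047*I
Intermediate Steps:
A = -2 (A = 0 - 2 = -2)
h = I*√39 (h = √(-39) = I*√39 ≈ 6.245*I)
f(n) = √(-2 + I*√39) (f(n) = √(I*√39 - 2) = √(-2 + I*√39))
√(48772 + f(-221)) = √(48772 + √(-2 + I*√39))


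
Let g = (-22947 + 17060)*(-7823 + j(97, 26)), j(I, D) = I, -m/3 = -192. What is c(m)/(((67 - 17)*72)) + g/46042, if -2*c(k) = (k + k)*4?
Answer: 568168689/575525 ≈ 987.22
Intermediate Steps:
m = 576 (m = -3*(-192) = 576)
g = 45482962 (g = (-22947 + 17060)*(-7823 + 97) = -5887*(-7726) = 45482962)
c(k) = -4*k (c(k) = -(k + k)*4/2 = -2*k*4/2 = -4*k)
c(m)/(((67 - 17)*72)) + g/46042 = (-4*576)/(((67 - 17)*72)) + 45482962/46042 = -2304/(50*72) + 45482962*(1/46042) = -2304/3600 + 22741481/23021 = -2304*1/3600 + 22741481/23021 = -16/25 + 22741481/23021 = 568168689/575525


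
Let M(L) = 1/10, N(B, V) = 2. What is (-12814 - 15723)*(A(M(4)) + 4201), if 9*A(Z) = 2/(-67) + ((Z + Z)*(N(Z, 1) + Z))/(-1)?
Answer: -3614457695291/30150 ≈ -1.1988e+8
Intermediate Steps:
M(L) = ⅒
A(Z) = -2/603 - 2*Z*(2 + Z)/9 (A(Z) = (2/(-67) + ((Z + Z)*(2 + Z))/(-1))/9 = (2*(-1/67) + ((2*Z)*(2 + Z))*(-1))/9 = (-2/67 + (2*Z*(2 + Z))*(-1))/9 = (-2/67 - 2*Z*(2 + Z))/9 = -2/603 - 2*Z*(2 + Z)/9)
(-12814 - 15723)*(A(M(4)) + 4201) = (-12814 - 15723)*((-2/603 - 4/9*⅒ - 2*(⅒)²/9) + 4201) = -28537*((-2/603 - 2/45 - 2/9*1/100) + 4201) = -28537*((-2/603 - 2/45 - 1/450) + 4201) = -28537*(-1507/30150 + 4201) = -28537*126658643/30150 = -3614457695291/30150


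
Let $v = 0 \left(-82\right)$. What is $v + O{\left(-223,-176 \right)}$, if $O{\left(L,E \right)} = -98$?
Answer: $-98$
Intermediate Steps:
$v = 0$
$v + O{\left(-223,-176 \right)} = 0 - 98 = -98$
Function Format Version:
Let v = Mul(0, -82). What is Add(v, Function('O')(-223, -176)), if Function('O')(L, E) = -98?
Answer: -98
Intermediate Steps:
v = 0
Add(v, Function('O')(-223, -176)) = Add(0, -98) = -98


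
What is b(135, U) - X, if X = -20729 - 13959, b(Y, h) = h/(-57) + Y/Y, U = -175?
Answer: 1977448/57 ≈ 34692.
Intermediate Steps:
b(Y, h) = 1 - h/57 (b(Y, h) = h*(-1/57) + 1 = -h/57 + 1 = 1 - h/57)
X = -34688
b(135, U) - X = (1 - 1/57*(-175)) - 1*(-34688) = (1 + 175/57) + 34688 = 232/57 + 34688 = 1977448/57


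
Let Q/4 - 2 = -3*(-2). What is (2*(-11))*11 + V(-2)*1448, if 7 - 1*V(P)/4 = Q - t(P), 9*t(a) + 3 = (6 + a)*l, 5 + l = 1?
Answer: -1415426/9 ≈ -1.5727e+5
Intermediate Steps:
l = -4 (l = -5 + 1 = -4)
t(a) = -3 - 4*a/9 (t(a) = -⅓ + ((6 + a)*(-4))/9 = -⅓ + (-24 - 4*a)/9 = -⅓ + (-8/3 - 4*a/9) = -3 - 4*a/9)
Q = 32 (Q = 8 + 4*(-3*(-2)) = 8 + 4*6 = 8 + 24 = 32)
V(P) = -112 - 16*P/9 (V(P) = 28 - 4*(32 - (-3 - 4*P/9)) = 28 - 4*(32 + (3 + 4*P/9)) = 28 - 4*(35 + 4*P/9) = 28 + (-140 - 16*P/9) = -112 - 16*P/9)
(2*(-11))*11 + V(-2)*1448 = (2*(-11))*11 + (-112 - 16/9*(-2))*1448 = -22*11 + (-112 + 32/9)*1448 = -242 - 976/9*1448 = -242 - 1413248/9 = -1415426/9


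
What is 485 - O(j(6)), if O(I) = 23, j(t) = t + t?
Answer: 462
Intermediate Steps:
j(t) = 2*t
485 - O(j(6)) = 485 - 1*23 = 485 - 23 = 462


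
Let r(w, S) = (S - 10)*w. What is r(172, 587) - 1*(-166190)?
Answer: 265434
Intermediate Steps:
r(w, S) = w*(-10 + S) (r(w, S) = (-10 + S)*w = w*(-10 + S))
r(172, 587) - 1*(-166190) = 172*(-10 + 587) - 1*(-166190) = 172*577 + 166190 = 99244 + 166190 = 265434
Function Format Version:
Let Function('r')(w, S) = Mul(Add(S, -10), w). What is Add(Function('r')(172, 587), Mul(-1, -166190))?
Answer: 265434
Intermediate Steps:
Function('r')(w, S) = Mul(w, Add(-10, S)) (Function('r')(w, S) = Mul(Add(-10, S), w) = Mul(w, Add(-10, S)))
Add(Function('r')(172, 587), Mul(-1, -166190)) = Add(Mul(172, Add(-10, 587)), Mul(-1, -166190)) = Add(Mul(172, 577), 166190) = Add(99244, 166190) = 265434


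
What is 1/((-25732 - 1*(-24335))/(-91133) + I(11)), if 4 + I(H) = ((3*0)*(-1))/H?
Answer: -91133/363135 ≈ -0.25096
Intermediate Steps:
I(H) = -4 (I(H) = -4 + ((3*0)*(-1))/H = -4 + (0*(-1))/H = -4 + 0/H = -4 + 0 = -4)
1/((-25732 - 1*(-24335))/(-91133) + I(11)) = 1/((-25732 - 1*(-24335))/(-91133) - 4) = 1/((-25732 + 24335)*(-1/91133) - 4) = 1/(-1397*(-1/91133) - 4) = 1/(1397/91133 - 4) = 1/(-363135/91133) = -91133/363135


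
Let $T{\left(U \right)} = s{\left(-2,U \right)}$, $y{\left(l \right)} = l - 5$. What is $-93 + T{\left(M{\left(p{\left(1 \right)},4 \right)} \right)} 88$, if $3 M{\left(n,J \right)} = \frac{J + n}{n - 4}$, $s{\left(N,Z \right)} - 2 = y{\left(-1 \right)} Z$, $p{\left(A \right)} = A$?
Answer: $\frac{1129}{3} \approx 376.33$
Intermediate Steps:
$y{\left(l \right)} = -5 + l$
$s{\left(N,Z \right)} = 2 - 6 Z$ ($s{\left(N,Z \right)} = 2 + \left(-5 - 1\right) Z = 2 - 6 Z$)
$M{\left(n,J \right)} = \frac{J + n}{3 \left(-4 + n\right)}$ ($M{\left(n,J \right)} = \frac{\left(J + n\right) \frac{1}{n - 4}}{3} = \frac{\left(J + n\right) \frac{1}{-4 + n}}{3} = \frac{\frac{1}{-4 + n} \left(J + n\right)}{3} = \frac{J + n}{3 \left(-4 + n\right)}$)
$T{\left(U \right)} = 2 - 6 U$
$-93 + T{\left(M{\left(p{\left(1 \right)},4 \right)} \right)} 88 = -93 + \left(2 - 6 \frac{4 + 1}{3 \left(-4 + 1\right)}\right) 88 = -93 + \left(2 - 6 \cdot \frac{1}{3} \frac{1}{-3} \cdot 5\right) 88 = -93 + \left(2 - 6 \cdot \frac{1}{3} \left(- \frac{1}{3}\right) 5\right) 88 = -93 + \left(2 - - \frac{10}{3}\right) 88 = -93 + \left(2 + \frac{10}{3}\right) 88 = -93 + \frac{16}{3} \cdot 88 = -93 + \frac{1408}{3} = \frac{1129}{3}$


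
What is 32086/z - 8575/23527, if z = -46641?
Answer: -164976271/156760401 ≈ -1.0524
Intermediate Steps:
32086/z - 8575/23527 = 32086/(-46641) - 8575/23527 = 32086*(-1/46641) - 8575*1/23527 = -32086/46641 - 1225/3361 = -164976271/156760401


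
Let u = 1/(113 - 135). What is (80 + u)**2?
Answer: 3094081/484 ≈ 6392.7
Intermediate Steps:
u = -1/22 (u = 1/(-22) = -1/22 ≈ -0.045455)
(80 + u)**2 = (80 - 1/22)**2 = (1759/22)**2 = 3094081/484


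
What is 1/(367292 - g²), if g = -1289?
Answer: -1/1294229 ≈ -7.7266e-7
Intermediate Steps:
1/(367292 - g²) = 1/(367292 - 1*(-1289)²) = 1/(367292 - 1*1661521) = 1/(367292 - 1661521) = 1/(-1294229) = -1/1294229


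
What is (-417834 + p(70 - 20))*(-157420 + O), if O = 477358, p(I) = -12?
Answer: -133684813548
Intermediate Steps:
(-417834 + p(70 - 20))*(-157420 + O) = (-417834 - 12)*(-157420 + 477358) = -417846*319938 = -133684813548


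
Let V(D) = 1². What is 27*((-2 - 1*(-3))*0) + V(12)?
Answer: 1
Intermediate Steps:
V(D) = 1
27*((-2 - 1*(-3))*0) + V(12) = 27*((-2 - 1*(-3))*0) + 1 = 27*((-2 + 3)*0) + 1 = 27*(1*0) + 1 = 27*0 + 1 = 0 + 1 = 1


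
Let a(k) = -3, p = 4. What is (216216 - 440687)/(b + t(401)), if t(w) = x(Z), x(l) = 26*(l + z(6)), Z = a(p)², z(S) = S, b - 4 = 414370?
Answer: -224471/414764 ≈ -0.54120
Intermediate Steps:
b = 414374 (b = 4 + 414370 = 414374)
Z = 9 (Z = (-3)² = 9)
x(l) = 156 + 26*l (x(l) = 26*(l + 6) = 26*(6 + l) = 156 + 26*l)
t(w) = 390 (t(w) = 156 + 26*9 = 156 + 234 = 390)
(216216 - 440687)/(b + t(401)) = (216216 - 440687)/(414374 + 390) = -224471/414764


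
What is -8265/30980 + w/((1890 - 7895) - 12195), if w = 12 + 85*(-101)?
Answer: 5758427/28191800 ≈ 0.20426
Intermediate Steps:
w = -8573 (w = 12 - 8585 = -8573)
-8265/30980 + w/((1890 - 7895) - 12195) = -8265/30980 - 8573/((1890 - 7895) - 12195) = -8265*1/30980 - 8573/(-6005 - 12195) = -1653/6196 - 8573/(-18200) = -1653/6196 - 8573*(-1/18200) = -1653/6196 + 8573/18200 = 5758427/28191800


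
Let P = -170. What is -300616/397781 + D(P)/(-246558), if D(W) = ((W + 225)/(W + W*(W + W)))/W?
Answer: -145230799080262169/192172247953157160 ≈ -0.75573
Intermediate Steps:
D(W) = (225 + W)/(W*(W + 2*W**2)) (D(W) = ((225 + W)/(W + W*(2*W)))/W = ((225 + W)/(W + 2*W**2))/W = (225 + W)/(W*(W + 2*W**2)))
-300616/397781 + D(P)/(-246558) = -300616/397781 + ((225 - 170)/((-170)**2*(1 + 2*(-170))))/(-246558) = -300616*1/397781 + ((1/28900)*55/(1 - 340))*(-1/246558) = -300616/397781 + ((1/28900)*55/(-339))*(-1/246558) = -300616/397781 + ((1/28900)*(-1/339)*55)*(-1/246558) = -300616/397781 - 11/1959420*(-1/246558) = -300616/397781 + 11/483110676360 = -145230799080262169/192172247953157160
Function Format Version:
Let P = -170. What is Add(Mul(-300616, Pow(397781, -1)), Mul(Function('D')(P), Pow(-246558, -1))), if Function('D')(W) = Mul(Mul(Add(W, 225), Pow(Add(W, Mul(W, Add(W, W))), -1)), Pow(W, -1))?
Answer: Rational(-145230799080262169, 192172247953157160) ≈ -0.75573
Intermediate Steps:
Function('D')(W) = Mul(Pow(W, -1), Pow(Add(W, Mul(2, Pow(W, 2))), -1), Add(225, W)) (Function('D')(W) = Mul(Mul(Add(225, W), Pow(Add(W, Mul(W, Mul(2, W))), -1)), Pow(W, -1)) = Mul(Mul(Add(225, W), Pow(Add(W, Mul(2, Pow(W, 2))), -1)), Pow(W, -1)) = Mul(Mul(Pow(Add(W, Mul(2, Pow(W, 2))), -1), Add(225, W)), Pow(W, -1)) = Mul(Pow(W, -1), Pow(Add(W, Mul(2, Pow(W, 2))), -1), Add(225, W)))
Add(Mul(-300616, Pow(397781, -1)), Mul(Function('D')(P), Pow(-246558, -1))) = Add(Mul(-300616, Pow(397781, -1)), Mul(Mul(Pow(-170, -2), Pow(Add(1, Mul(2, -170)), -1), Add(225, -170)), Pow(-246558, -1))) = Add(Mul(-300616, Rational(1, 397781)), Mul(Mul(Rational(1, 28900), Pow(Add(1, -340), -1), 55), Rational(-1, 246558))) = Add(Rational(-300616, 397781), Mul(Mul(Rational(1, 28900), Pow(-339, -1), 55), Rational(-1, 246558))) = Add(Rational(-300616, 397781), Mul(Mul(Rational(1, 28900), Rational(-1, 339), 55), Rational(-1, 246558))) = Add(Rational(-300616, 397781), Mul(Rational(-11, 1959420), Rational(-1, 246558))) = Add(Rational(-300616, 397781), Rational(11, 483110676360)) = Rational(-145230799080262169, 192172247953157160)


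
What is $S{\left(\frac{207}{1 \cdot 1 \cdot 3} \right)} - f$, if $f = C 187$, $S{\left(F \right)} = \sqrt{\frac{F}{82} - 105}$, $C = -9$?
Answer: $1683 + \frac{3 i \sqrt{77818}}{82} \approx 1683.0 + 10.206 i$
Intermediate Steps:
$S{\left(F \right)} = \sqrt{-105 + \frac{F}{82}}$ ($S{\left(F \right)} = \sqrt{F \frac{1}{82} - 105} = \sqrt{\frac{F}{82} - 105} = \sqrt{-105 + \frac{F}{82}}$)
$f = -1683$ ($f = \left(-9\right) 187 = -1683$)
$S{\left(\frac{207}{1 \cdot 1 \cdot 3} \right)} - f = \frac{\sqrt{-706020 + 82 \frac{207}{1 \cdot 1 \cdot 3}}}{82} - -1683 = \frac{\sqrt{-706020 + 82 \frac{207}{1 \cdot 3}}}{82} + 1683 = \frac{\sqrt{-706020 + 82 \cdot \frac{207}{3}}}{82} + 1683 = \frac{\sqrt{-706020 + 82 \cdot 207 \cdot \frac{1}{3}}}{82} + 1683 = \frac{\sqrt{-706020 + 82 \cdot 69}}{82} + 1683 = \frac{\sqrt{-706020 + 5658}}{82} + 1683 = \frac{\sqrt{-700362}}{82} + 1683 = \frac{3 i \sqrt{77818}}{82} + 1683 = 1683 + \frac{3 i \sqrt{77818}}{82}$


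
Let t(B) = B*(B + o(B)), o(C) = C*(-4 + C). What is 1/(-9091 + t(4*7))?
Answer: 1/10509 ≈ 9.5156e-5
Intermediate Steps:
t(B) = B*(B + B*(-4 + B))
1/(-9091 + t(4*7)) = 1/(-9091 + (4*7)**2*(-3 + 4*7)) = 1/(-9091 + 28**2*(-3 + 28)) = 1/(-9091 + 784*25) = 1/(-9091 + 19600) = 1/10509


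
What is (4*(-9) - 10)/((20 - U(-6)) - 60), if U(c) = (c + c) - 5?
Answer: 2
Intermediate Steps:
U(c) = -5 + 2*c (U(c) = 2*c - 5 = -5 + 2*c)
(4*(-9) - 10)/((20 - U(-6)) - 60) = (4*(-9) - 10)/((20 - (-5 + 2*(-6))) - 60) = (-36 - 10)/((20 - (-5 - 12)) - 60) = -46/((20 - 1*(-17)) - 60) = -46/((20 + 17) - 60) = -46/(37 - 60) = -46/(-23) = -1/23*(-46) = 2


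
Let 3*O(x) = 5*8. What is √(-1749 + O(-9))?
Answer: I*√15621/3 ≈ 41.661*I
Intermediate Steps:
O(x) = 40/3 (O(x) = (5*8)/3 = (⅓)*40 = 40/3)
√(-1749 + O(-9)) = √(-1749 + 40/3) = √(-5207/3) = I*√15621/3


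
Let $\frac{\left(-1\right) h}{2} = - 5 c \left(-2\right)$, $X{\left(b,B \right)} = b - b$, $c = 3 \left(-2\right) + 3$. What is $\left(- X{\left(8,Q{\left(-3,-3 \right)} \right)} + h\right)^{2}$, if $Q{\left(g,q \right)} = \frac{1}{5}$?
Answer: $3600$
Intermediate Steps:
$Q{\left(g,q \right)} = \frac{1}{5}$
$c = -3$ ($c = -6 + 3 = -3$)
$X{\left(b,B \right)} = 0$
$h = 60$ ($h = - 2 \left(-5\right) \left(-3\right) \left(-2\right) = - 2 \cdot 15 \left(-2\right) = \left(-2\right) \left(-30\right) = 60$)
$\left(- X{\left(8,Q{\left(-3,-3 \right)} \right)} + h\right)^{2} = \left(\left(-1\right) 0 + 60\right)^{2} = \left(0 + 60\right)^{2} = 60^{2} = 3600$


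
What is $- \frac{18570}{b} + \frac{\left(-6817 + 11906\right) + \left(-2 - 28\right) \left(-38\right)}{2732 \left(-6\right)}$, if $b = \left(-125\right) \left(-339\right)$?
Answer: $- \frac{37890221}{46307400} \approx -0.81823$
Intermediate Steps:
$b = 42375$
$- \frac{18570}{b} + \frac{\left(-6817 + 11906\right) + \left(-2 - 28\right) \left(-38\right)}{2732 \left(-6\right)} = - \frac{18570}{42375} + \frac{\left(-6817 + 11906\right) + \left(-2 - 28\right) \left(-38\right)}{2732 \left(-6\right)} = \left(-18570\right) \frac{1}{42375} + \frac{5089 - -1140}{-16392} = - \frac{1238}{2825} + \left(5089 + 1140\right) \left(- \frac{1}{16392}\right) = - \frac{1238}{2825} + 6229 \left(- \frac{1}{16392}\right) = - \frac{1238}{2825} - \frac{6229}{16392} = - \frac{37890221}{46307400}$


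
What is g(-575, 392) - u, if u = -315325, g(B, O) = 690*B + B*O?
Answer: -306825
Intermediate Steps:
g(-575, 392) - u = -575*(690 + 392) - 1*(-315325) = -575*1082 + 315325 = -622150 + 315325 = -306825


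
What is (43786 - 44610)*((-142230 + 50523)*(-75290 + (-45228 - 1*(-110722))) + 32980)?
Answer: -740277275648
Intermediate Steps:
(43786 - 44610)*((-142230 + 50523)*(-75290 + (-45228 - 1*(-110722))) + 32980) = -824*(-91707*(-75290 + (-45228 + 110722)) + 32980) = -824*(-91707*(-75290 + 65494) + 32980) = -824*(-91707*(-9796) + 32980) = -824*(898361772 + 32980) = -824*898394752 = -740277275648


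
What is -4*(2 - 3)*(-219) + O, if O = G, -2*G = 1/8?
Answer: -14017/16 ≈ -876.06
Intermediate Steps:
G = -1/16 (G = -1/2/8 = -1/2*1/8 = -1/16 ≈ -0.062500)
O = -1/16 ≈ -0.062500
-4*(2 - 3)*(-219) + O = -4*(2 - 3)*(-219) - 1/16 = -4*(-1)*(-219) - 1/16 = 4*(-219) - 1/16 = -876 - 1/16 = -14017/16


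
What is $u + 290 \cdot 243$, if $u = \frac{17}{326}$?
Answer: $\frac{22973237}{326} \approx 70470.0$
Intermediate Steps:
$u = \frac{17}{326}$ ($u = 17 \cdot \frac{1}{326} = \frac{17}{326} \approx 0.052147$)
$u + 290 \cdot 243 = \frac{17}{326} + 290 \cdot 243 = \frac{17}{326} + 70470 = \frac{22973237}{326}$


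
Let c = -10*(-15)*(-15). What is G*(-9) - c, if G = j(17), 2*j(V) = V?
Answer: 4347/2 ≈ 2173.5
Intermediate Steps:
j(V) = V/2
G = 17/2 (G = (½)*17 = 17/2 ≈ 8.5000)
c = -2250 (c = 150*(-15) = -2250)
G*(-9) - c = (17/2)*(-9) - 1*(-2250) = -153/2 + 2250 = 4347/2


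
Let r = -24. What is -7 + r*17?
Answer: -415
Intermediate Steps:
-7 + r*17 = -7 - 24*17 = -7 - 408 = -415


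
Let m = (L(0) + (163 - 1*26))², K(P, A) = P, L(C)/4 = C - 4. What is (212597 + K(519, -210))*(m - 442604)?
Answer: -91205762708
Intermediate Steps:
L(C) = -16 + 4*C (L(C) = 4*(C - 4) = 4*(-4 + C) = -16 + 4*C)
m = 14641 (m = ((-16 + 4*0) + (163 - 1*26))² = ((-16 + 0) + (163 - 26))² = (-16 + 137)² = 121² = 14641)
(212597 + K(519, -210))*(m - 442604) = (212597 + 519)*(14641 - 442604) = 213116*(-427963) = -91205762708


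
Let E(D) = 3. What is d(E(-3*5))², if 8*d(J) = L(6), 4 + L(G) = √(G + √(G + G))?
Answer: (4 - √2*√(3 + √3))²/64 ≈ 0.013329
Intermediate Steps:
L(G) = -4 + √(G + √2*√G) (L(G) = -4 + √(G + √(G + G)) = -4 + √(G + √(2*G)) = -4 + √(G + √2*√G))
d(J) = -½ + √(6 + 2*√3)/8 (d(J) = (-4 + √(6 + √2*√6))/8 = (-4 + √(6 + 2*√3))/8 = -½ + √(6 + 2*√3)/8)
d(E(-3*5))² = (-½ + √(6 + 2*√3)/8)²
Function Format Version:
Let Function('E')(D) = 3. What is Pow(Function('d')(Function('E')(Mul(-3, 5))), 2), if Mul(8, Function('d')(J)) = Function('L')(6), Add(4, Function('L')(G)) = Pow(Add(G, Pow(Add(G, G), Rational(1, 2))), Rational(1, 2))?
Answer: Mul(Rational(1, 64), Pow(Add(4, Mul(-1, Pow(2, Rational(1, 2)), Pow(Add(3, Pow(3, Rational(1, 2))), Rational(1, 2)))), 2)) ≈ 0.013329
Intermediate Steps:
Function('L')(G) = Add(-4, Pow(Add(G, Mul(Pow(2, Rational(1, 2)), Pow(G, Rational(1, 2)))), Rational(1, 2))) (Function('L')(G) = Add(-4, Pow(Add(G, Pow(Add(G, G), Rational(1, 2))), Rational(1, 2))) = Add(-4, Pow(Add(G, Pow(Mul(2, G), Rational(1, 2))), Rational(1, 2))) = Add(-4, Pow(Add(G, Mul(Pow(2, Rational(1, 2)), Pow(G, Rational(1, 2)))), Rational(1, 2))))
Function('d')(J) = Add(Rational(-1, 2), Mul(Rational(1, 8), Pow(Add(6, Mul(2, Pow(3, Rational(1, 2)))), Rational(1, 2)))) (Function('d')(J) = Mul(Rational(1, 8), Add(-4, Pow(Add(6, Mul(Pow(2, Rational(1, 2)), Pow(6, Rational(1, 2)))), Rational(1, 2)))) = Mul(Rational(1, 8), Add(-4, Pow(Add(6, Mul(2, Pow(3, Rational(1, 2)))), Rational(1, 2)))) = Add(Rational(-1, 2), Mul(Rational(1, 8), Pow(Add(6, Mul(2, Pow(3, Rational(1, 2)))), Rational(1, 2)))))
Pow(Function('d')(Function('E')(Mul(-3, 5))), 2) = Pow(Add(Rational(-1, 2), Mul(Rational(1, 8), Pow(Add(6, Mul(2, Pow(3, Rational(1, 2)))), Rational(1, 2)))), 2)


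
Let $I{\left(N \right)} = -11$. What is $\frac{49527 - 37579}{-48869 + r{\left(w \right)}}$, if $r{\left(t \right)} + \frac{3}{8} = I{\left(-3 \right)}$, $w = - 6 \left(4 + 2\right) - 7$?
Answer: $- \frac{95584}{391043} \approx -0.24443$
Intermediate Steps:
$w = -43$ ($w = \left(-6\right) 6 - 7 = -36 - 7 = -43$)
$r{\left(t \right)} = - \frac{91}{8}$ ($r{\left(t \right)} = - \frac{3}{8} - 11 = - \frac{91}{8}$)
$\frac{49527 - 37579}{-48869 + r{\left(w \right)}} = \frac{49527 - 37579}{-48869 - \frac{91}{8}} = \frac{11948}{- \frac{391043}{8}} = 11948 \left(- \frac{8}{391043}\right) = - \frac{95584}{391043}$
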